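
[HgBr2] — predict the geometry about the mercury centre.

linear

Ligand charges: each bromide is −1. With an overall charge of 0 the mercury centre must be in the +2 oxidation state.
Group 12 minus oxidation state 2 gives a d¹⁰ configuration.
Coordination number: 2.
A d¹⁰ ion with only two ligands adopts a linear arrangement (sp hybridisation; no CFSE preference).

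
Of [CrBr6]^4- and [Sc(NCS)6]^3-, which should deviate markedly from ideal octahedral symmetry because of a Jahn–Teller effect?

[CrBr6]^4-: Ligand charges: each bromide is −1. With an overall charge of −4 the chromium centre must be in the +2 oxidation state. Group 6 minus oxidation state 2 gives a d⁴ configuration. Bromide is a weak-field ligand for a first-row metal, so the complex is high-spin. The t₂g³e_g¹ (high-spin) configuration has an unevenly filled e_g set; the Jahn–Teller theorem predicts a tetragonal distortion (typically axial elongation) to lift the degeneracy.
[Sc(NCS)6]^3-: Each isothiocyanate is −1; balancing the −3 overall charge requires Sc(III). Group 3 minus oxidation state 3 gives a d⁰ configuration. The d⁰ configuration leaves the e_g set evenly filled (or empty) — no strong Jahn–Teller driving force.

[CrBr6]^4-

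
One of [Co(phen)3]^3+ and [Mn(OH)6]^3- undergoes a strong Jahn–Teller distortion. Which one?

[Co(phen)3]^3+: Ligand charges: 1,10-phenanthroline is neutral. With an overall charge of +3 the cobalt centre must be in the +3 oxidation state. Cobalt is a group-9 element; Co(III) is therefore d⁶. Co(III) has an exceptionally large octahedral splitting and is low-spin with essentially every ligand except fluoride. The d⁶ configuration leaves the e_g set evenly filled (or empty) — no strong Jahn–Teller driving force.
[Mn(OH)6]^3-: Summing ligand charges against the −3 overall charge gives an oxidation state of +3 for manganese. Manganese is a group-7 element; Mn(III) is therefore d⁴. Hydroxide is a weak-field ligand for a first-row metal, so the complex is high-spin. The t₂g³e_g¹ (high-spin) configuration has an unevenly filled e_g set; the Jahn–Teller theorem predicts a tetragonal distortion (typically axial elongation) to lift the degeneracy.

[Mn(OH)6]^3-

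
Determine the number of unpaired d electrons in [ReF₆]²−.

Each fluoride is −1; balancing the −2 overall charge requires Re(IV).
Group 7 minus oxidation state 4 gives a d³ configuration.
In an octahedral field the d³ configuration is t₂g³e_g⁰ (only one arrangement possible), giving 3 unpaired electrons.

3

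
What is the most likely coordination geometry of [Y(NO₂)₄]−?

Each nitro (N-bound nitrite) is −1; balancing the −1 overall charge requires Y(III).
Group 3 minus oxidation state 3 gives a d⁰ configuration.
Coordination number: 4.
A d⁰ ion has no crystal-field stabilisation preference between square planar and tetrahedral, so four ligands adopt the sterically favoured tetrahedral geometry.

tetrahedral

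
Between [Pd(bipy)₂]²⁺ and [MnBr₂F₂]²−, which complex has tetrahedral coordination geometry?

For [Pd(bipy)₂]²⁺: Ligand charges: 2,2′-bipyridine is neutral. With an overall charge of +2 the palladium centre must be in the +2 oxidation state. Pd sits in group 10, so the d-electron count is 10 − 2 = 8. A 4d d⁸ ion has a large crystal-field splitting; square planar leaves the high-energy d_{x²−y²} orbital empty and maximises CFSE. → square planar.
For [MnBr₂F₂]²−: Each bromide is −1; each fluoride is −1; balancing the −2 overall charge requires Mn(II). Mn sits in group 7, so the d-electron count is 7 − 2 = 5. A high-spin d⁵ ion has zero CFSE in either geometry, so four ligands adopt the sterically favoured tetrahedral geometry. → tetrahedral.

[MnBr₂F₂]²−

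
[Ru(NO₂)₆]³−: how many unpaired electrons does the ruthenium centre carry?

1

Ligand charges: each nitro (N-bound nitrite) is −1. With an overall charge of −3 the ruthenium centre must be in the +3 oxidation state.
Ru sits in group 8, so the d-electron count is 8 − 3 = 5.
The spin state decides the count: a 4d ion has a large Δₒ and is invariably low-spin.
An octahedral low-spin d⁵ ion is t₂g⁵e_g⁰, giving 1 unpaired electron.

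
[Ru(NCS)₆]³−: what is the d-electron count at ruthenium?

Summing ligand charges against the −3 overall charge gives an oxidation state of +3 for ruthenium.
Ru sits in group 8, so the d-electron count is 8 − 3 = 5.

d⁵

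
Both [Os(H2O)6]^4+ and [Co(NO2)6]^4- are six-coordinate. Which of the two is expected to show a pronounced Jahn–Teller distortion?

[Os(H2O)6]^4+: Ligand charges: water is neutral. With an overall charge of +4 the osmium centre must be in the +4 oxidation state. Os sits in group 8, so the d-electron count is 8 − 4 = 4. A 5d ion has a large Δₒ and is invariably low-spin. The d⁴ configuration leaves the e_g set evenly filled (or empty) — no strong Jahn–Teller driving force.
[Co(NO2)6]^4-: Each nitro (N-bound nitrite) is −1; balancing the −4 overall charge requires Co(II). Co sits in group 9, so the d-electron count is 9 − 2 = 7. Nitro (N-bound nitrite) is a strong-field ligand (high in the spectrochemical series) for a first-row metal, so the complex is low-spin. The t₂g⁶e_g¹ (low-spin) configuration has an unevenly filled e_g set; the Jahn–Teller theorem predicts a tetragonal distortion (typically axial elongation) to lift the degeneracy.

[Co(NO2)6]^4-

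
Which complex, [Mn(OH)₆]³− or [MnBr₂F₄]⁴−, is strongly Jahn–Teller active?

[Mn(OH)₆]³−: Summing ligand charges against the −3 overall charge gives an oxidation state of +3 for manganese. Group 7 minus oxidation state 3 gives a d⁴ configuration. Hydroxide is a weak-field ligand for a first-row metal, so the complex is high-spin. The t₂g³e_g¹ (high-spin) configuration has an unevenly filled e_g set; the Jahn–Teller theorem predicts a tetragonal distortion (typically axial elongation) to lift the degeneracy.
[MnBr₂F₄]⁴−: Ligand charges: each bromide is −1; each fluoride is −1. With an overall charge of −4 the manganese centre must be in the +2 oxidation state. Mn sits in group 7, so the d-electron count is 7 − 2 = 5. Bromide and fluoride are weak-field ligands for a first-row metal, so the complex is high-spin. The d⁵ configuration leaves the e_g set evenly filled (or empty) — no strong Jahn–Teller driving force.

[Mn(OH)₆]³−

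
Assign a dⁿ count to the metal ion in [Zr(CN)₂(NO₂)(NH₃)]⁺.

d⁰

Each cyanide is −1; each nitro (N-bound nitrite) is −1; ammonia is neutral; balancing the +1 overall charge requires Zr(IV).
Zirconium is a group-4 element; Zr(IV) is therefore d⁰.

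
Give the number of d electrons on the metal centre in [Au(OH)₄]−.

d⁸

Summing ligand charges against the −1 overall charge gives an oxidation state of +3 for gold.
Au sits in group 11, so the d-electron count is 11 − 3 = 8.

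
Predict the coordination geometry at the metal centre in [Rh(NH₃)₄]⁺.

square planar

Summing ligand charges against the +1 overall charge gives an oxidation state of +1 for rhodium.
Group 9 minus oxidation state 1 gives a d⁸ configuration.
Coordination number: 4.
A 4d d⁸ ion has a large crystal-field splitting; square planar leaves the high-energy d_{x²−y²} orbital empty and maximises CFSE.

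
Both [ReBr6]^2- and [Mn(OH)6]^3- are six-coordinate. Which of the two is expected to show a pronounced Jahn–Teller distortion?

[ReBr6]^2-: Summing ligand charges against the −2 overall charge gives an oxidation state of +4 for rhenium. Rhenium is a group-7 element; Re(IV) is therefore d³. The d³ configuration leaves the e_g set evenly filled (or empty) — no strong Jahn–Teller driving force.
[Mn(OH)6]^3-: Ligand charges: each hydroxide is −1. With an overall charge of −3 the manganese centre must be in the +3 oxidation state. Group 7 minus oxidation state 3 gives a d⁴ configuration. Hydroxide is a weak-field ligand for a first-row metal, so the complex is high-spin. The t₂g³e_g¹ (high-spin) configuration has an unevenly filled e_g set; the Jahn–Teller theorem predicts a tetragonal distortion (typically axial elongation) to lift the degeneracy.

[Mn(OH)6]^3-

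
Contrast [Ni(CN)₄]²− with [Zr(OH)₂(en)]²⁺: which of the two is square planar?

For [Ni(CN)₄]²−: Ligand charges: each cyanide is −1. With an overall charge of −2 the nickel centre must be in the +2 oxidation state. Ni sits in group 10, so the d-electron count is 10 − 2 = 8. Cyanide is a strong-field ligand (high in the spectrochemical series). A 3d d⁸ ion with strong-field ligands gains enough CFSE to favour square planar over tetrahedral. → square planar.
For [Zr(OH)₂(en)]²⁺: Summing ligand charges against the +2 overall charge gives an oxidation state of +4 for zirconium. Zr sits in group 4, so the d-electron count is 4 − 4 = 0. A d⁰ ion has no crystal-field stabilisation preference between square planar and tetrahedral, so four ligands adopt the sterically favoured tetrahedral geometry. → tetrahedral.

[Ni(CN)₄]²−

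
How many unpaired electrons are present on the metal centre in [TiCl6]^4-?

2

Summing ligand charges against the −4 overall charge gives an oxidation state of +2 for titanium.
Group 4 minus oxidation state 2 gives a d² configuration.
In an octahedral field the d² configuration is t₂g²e_g⁰ (only one arrangement possible), giving 2 unpaired electrons.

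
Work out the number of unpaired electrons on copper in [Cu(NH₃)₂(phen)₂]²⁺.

1 unpaired electron

Summing ligand charges against the +2 overall charge gives an oxidation state of +2 for copper.
Copper is a group-11 element; Cu(II) is therefore d⁹.
Counting donor atoms: 2×ammonia (monodentate) → 2 donors; 2×1,10-phenanthroline (bidentate) → 4 donors. Coordination number = 6.
In an octahedral field the d⁹ configuration is t₂g⁶e_g³ (only one arrangement possible), giving 1 unpaired electron.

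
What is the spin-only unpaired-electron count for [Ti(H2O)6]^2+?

Summing ligand charges against the +2 overall charge gives an oxidation state of +2 for titanium.
Group 4 minus oxidation state 2 gives a d² configuration.
In an octahedral field the d² configuration is t₂g²e_g⁰ (only one arrangement possible), giving 2 unpaired electrons.

2 unpaired electrons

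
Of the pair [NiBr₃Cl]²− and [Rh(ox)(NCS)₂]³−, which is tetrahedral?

[NiBr₃Cl]²−

For [NiBr₃Cl]²−: Summing ligand charges against the −2 overall charge gives an oxidation state of +2 for nickel. Nickel is a group-10 element; Ni(II) is therefore d⁸. Bromide and chloride are weak-field ligands. With weak-field ligands the CFSE gain from square planar is small, so a 3d d⁸ ion takes the sterically preferred tetrahedral geometry. → tetrahedral.
For [Rh(ox)(NCS)₂]³−: Ligand charges: each oxalate is −2; each isothiocyanate is −1. With an overall charge of −3 the rhodium centre must be in the +1 oxidation state. Rhodium is a group-9 element; Rh(I) is therefore d⁸. A 4d d⁸ ion has a large crystal-field splitting; square planar leaves the high-energy d_{x²−y²} orbital empty and maximises CFSE. → square planar.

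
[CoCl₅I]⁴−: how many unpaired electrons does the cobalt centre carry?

Each chloride is −1; each iodide is −1; balancing the −4 overall charge requires Co(II).
Cobalt is a group-9 element; Co(II) is therefore d⁷.
The spin state decides the count: Chloride and iodide are weak-field ligands for a first-row metal, so the complex is high-spin.
An octahedral high-spin d⁷ ion is t₂g⁵e_g², giving 3 unpaired electrons.

3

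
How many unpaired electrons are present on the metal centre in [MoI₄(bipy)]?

2 unpaired electrons

Ligand charges: each iodide is −1; 2,2′-bipyridine is neutral. With an overall charge of 0 the molybdenum centre must be in the +4 oxidation state.
Group 6 minus oxidation state 4 gives a d² configuration.
Counting donor atoms: 4×iodide (monodentate) → 4 donors; 1×2,2′-bipyridine (bidentate) → 2 donors. Coordination number = 6.
In an octahedral field the d² configuration is t₂g²e_g⁰ (only one arrangement possible), giving 2 unpaired electrons.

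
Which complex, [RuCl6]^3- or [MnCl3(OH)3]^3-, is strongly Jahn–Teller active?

[MnCl3(OH)3]^3-

[RuCl6]^3-: Ligand charges: each chloride is −1. With an overall charge of −3 the ruthenium centre must be in the +3 oxidation state. Ruthenium is a group-8 element; Ru(III) is therefore d⁵. A 4d ion has a large Δₒ and is invariably low-spin. The d⁵ configuration leaves the e_g set evenly filled (or empty) — no strong Jahn–Teller driving force.
[MnCl3(OH)3]^3-: Ligand charges: each chloride is −1; each hydroxide is −1. With an overall charge of −3 the manganese centre must be in the +3 oxidation state. Mn sits in group 7, so the d-electron count is 7 − 3 = 4. Chloride and hydroxide are weak-field ligands for a first-row metal, so the complex is high-spin. The t₂g³e_g¹ (high-spin) configuration has an unevenly filled e_g set; the Jahn–Teller theorem predicts a tetragonal distortion (typically axial elongation) to lift the degeneracy.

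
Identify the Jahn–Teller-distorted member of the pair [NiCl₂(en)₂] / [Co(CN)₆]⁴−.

[NiCl₂(en)₂]: Summing ligand charges against the 0 overall charge gives an oxidation state of +2 for nickel. Group 10 minus oxidation state 2 gives a d⁸ configuration. The d⁸ configuration leaves the e_g set evenly filled (or empty) — no strong Jahn–Teller driving force.
[Co(CN)₆]⁴−: Summing ligand charges against the −4 overall charge gives an oxidation state of +2 for cobalt. Cobalt is a group-9 element; Co(II) is therefore d⁷. Cyanide is a strong-field ligand (high in the spectrochemical series) for a first-row metal, so the complex is low-spin. The t₂g⁶e_g¹ (low-spin) configuration has an unevenly filled e_g set; the Jahn–Teller theorem predicts a tetragonal distortion (typically axial elongation) to lift the degeneracy.

[Co(CN)₆]⁴−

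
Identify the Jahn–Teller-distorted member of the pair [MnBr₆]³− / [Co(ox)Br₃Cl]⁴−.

[MnBr₆]³−

[MnBr₆]³−: Each bromide is −1; balancing the −3 overall charge requires Mn(III). Mn sits in group 7, so the d-electron count is 7 − 3 = 4. Bromide is a weak-field ligand for a first-row metal, so the complex is high-spin. The t₂g³e_g¹ (high-spin) configuration has an unevenly filled e_g set; the Jahn–Teller theorem predicts a tetragonal distortion (typically axial elongation) to lift the degeneracy.
[Co(ox)Br₃Cl]⁴−: Ligand charges: each oxalate is −2; each bromide is −1; each chloride is −1. With an overall charge of −4 the cobalt centre must be in the +2 oxidation state. Co sits in group 9, so the d-electron count is 9 − 2 = 7. Bromide, chloride, and oxalate are weak-field ligands for a first-row metal, so the complex is high-spin. The d⁷ configuration leaves the e_g set evenly filled (or empty) — no strong Jahn–Teller driving force.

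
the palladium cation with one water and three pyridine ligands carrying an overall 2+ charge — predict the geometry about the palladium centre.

square planar

Summing ligand charges against the +2 overall charge gives an oxidation state of +2 for palladium.
Palladium is a group-10 element; Pd(II) is therefore d⁸.
With 4 monodentate ligands the coordination number is 4.
A 4d d⁸ ion has a large crystal-field splitting; square planar leaves the high-energy d_{x²−y²} orbital empty and maximises CFSE.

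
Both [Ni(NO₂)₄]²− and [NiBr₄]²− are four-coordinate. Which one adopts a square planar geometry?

For [Ni(NO₂)₄]²−: Ligand charges: each nitro (N-bound nitrite) is −1. With an overall charge of −2 the nickel centre must be in the +2 oxidation state. Group 10 minus oxidation state 2 gives a d⁸ configuration. Nitro (N-bound nitrite) is a strong-field ligand (high in the spectrochemical series). A 3d d⁸ ion with strong-field ligands gains enough CFSE to favour square planar over tetrahedral. → square planar.
For [NiBr₄]²−: Each bromide is −1; balancing the −2 overall charge requires Ni(II). Group 10 minus oxidation state 2 gives a d⁸ configuration. Bromide is a weak-field ligand. With weak-field ligands the CFSE gain from square planar is small, so a 3d d⁸ ion takes the sterically preferred tetrahedral geometry. → tetrahedral.

[Ni(NO₂)₄]²−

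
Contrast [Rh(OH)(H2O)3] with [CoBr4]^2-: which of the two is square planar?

For [Rh(OH)(H2O)3]: Each hydroxide is −1; water is neutral; balancing the 0 overall charge requires Rh(I). Rhodium is a group-9 element; Rh(I) is therefore d⁸. A 4d d⁸ ion has a large crystal-field splitting; square planar leaves the high-energy d_{x²−y²} orbital empty and maximises CFSE. → square planar.
For [CoBr4]^2-: Ligand charges: each bromide is −1. With an overall charge of −2 the cobalt centre must be in the +2 oxidation state. Group 9 minus oxidation state 2 gives a d⁷ configuration. For a high-spin 3d d⁷ ion with weak-field ligands the small Δₜ gives little square-planar CFSE advantage, so four ligands adopt the sterically favoured tetrahedral geometry. → tetrahedral.

[Rh(OH)(H2O)3]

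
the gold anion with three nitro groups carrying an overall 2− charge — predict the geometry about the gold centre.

Ligand charges: each nitro (N-bound nitrite) is −1. With an overall charge of −2 the gold centre must be in the +1 oxidation state.
Au sits in group 11, so the d-electron count is 11 − 1 = 10.
With 3 monodentate ligands the coordination number is 3.
Three ligands around a d¹⁰ centre minimise repulsion in a trigonal-planar arrangement.

trigonal planar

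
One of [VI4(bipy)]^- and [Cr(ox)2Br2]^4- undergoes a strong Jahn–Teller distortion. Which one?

[VI4(bipy)]^-: Summing ligand charges against the −1 overall charge gives an oxidation state of +3 for vanadium. Vanadium is a group-5 element; V(III) is therefore d². The d² configuration leaves the e_g set evenly filled (or empty) — no strong Jahn–Teller driving force.
[Cr(ox)2Br2]^4-: Each oxalate is −2; each bromide is −1; balancing the −4 overall charge requires Cr(II). Group 6 minus oxidation state 2 gives a d⁴ configuration. Bromide and oxalate are weak-field ligands for a first-row metal, so the complex is high-spin. The t₂g³e_g¹ (high-spin) configuration has an unevenly filled e_g set; the Jahn–Teller theorem predicts a tetragonal distortion (typically axial elongation) to lift the degeneracy.

[Cr(ox)2Br2]^4-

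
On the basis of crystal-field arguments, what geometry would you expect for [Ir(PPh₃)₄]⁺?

square planar

Summing ligand charges against the +1 overall charge gives an oxidation state of +1 for iridium.
Group 9 minus oxidation state 1 gives a d⁸ configuration.
With 4 monodentate ligands the coordination number is 4.
A 5d d⁸ ion has a large crystal-field splitting; square planar leaves the high-energy d_{x²−y²} orbital empty and maximises CFSE.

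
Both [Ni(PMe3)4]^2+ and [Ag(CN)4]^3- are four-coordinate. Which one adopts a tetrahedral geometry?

[Ag(CN)4]^3-

For [Ni(PMe3)4]^2+: Trimethylphosphine is neutral; balancing the +2 overall charge requires Ni(II). Group 10 minus oxidation state 2 gives a d⁸ configuration. Trimethylphosphine is a strong-field ligand (high in the spectrochemical series). A 3d d⁸ ion with strong-field ligands gains enough CFSE to favour square planar over tetrahedral. → square planar.
For [Ag(CN)4]^3-: Ligand charges: each cyanide is −1. With an overall charge of −3 the silver centre must be in the +1 oxidation state. Ag sits in group 11, so the d-electron count is 11 − 1 = 10. A d¹⁰ ion has no crystal-field stabilisation preference between square planar and tetrahedral, so four ligands adopt the sterically favoured tetrahedral geometry. → tetrahedral.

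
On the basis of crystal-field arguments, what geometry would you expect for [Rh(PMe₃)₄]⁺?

Summing ligand charges against the +1 overall charge gives an oxidation state of +1 for rhodium.
Group 9 minus oxidation state 1 gives a d⁸ configuration.
With 4 monodentate ligands the coordination number is 4.
A 4d d⁸ ion has a large crystal-field splitting; square planar leaves the high-energy d_{x²−y²} orbital empty and maximises CFSE.

square planar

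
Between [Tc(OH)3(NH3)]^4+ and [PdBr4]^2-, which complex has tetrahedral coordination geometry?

[Tc(OH)3(NH3)]^4+

For [Tc(OH)3(NH3)]^4+: Each hydroxide is −1; ammonia is neutral; balancing the +4 overall charge requires Tc(VII). Technetium is a group-7 element; Tc(VII) is therefore d⁰. A d⁰ ion has no crystal-field stabilisation preference between square planar and tetrahedral, so four ligands adopt the sterically favoured tetrahedral geometry. → tetrahedral.
For [PdBr4]^2-: Each bromide is −1; balancing the −2 overall charge requires Pd(II). Pd sits in group 10, so the d-electron count is 10 − 2 = 8. A 4d d⁸ ion has a large crystal-field splitting; square planar leaves the high-energy d_{x²−y²} orbital empty and maximises CFSE. → square planar.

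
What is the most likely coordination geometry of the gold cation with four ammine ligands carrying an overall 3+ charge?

square planar

Summing ligand charges against the +3 overall charge gives an oxidation state of +3 for gold.
Group 11 minus oxidation state 3 gives a d⁸ configuration.
Coordination number: 4.
A 5d d⁸ ion has a large crystal-field splitting; square planar leaves the high-energy d_{x²−y²} orbital empty and maximises CFSE.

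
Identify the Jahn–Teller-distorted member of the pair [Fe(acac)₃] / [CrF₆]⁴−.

[CrF₆]⁴−

[Fe(acac)₃]: Summing ligand charges against the 0 overall charge gives an oxidation state of +3 for iron. Group 8 minus oxidation state 3 gives a d⁵ configuration. Acetylacetonate is a weak-field ligand for a first-row metal, so the complex is high-spin. The d⁵ configuration leaves the e_g set evenly filled (or empty) — no strong Jahn–Teller driving force.
[CrF₆]⁴−: Each fluoride is −1; balancing the −4 overall charge requires Cr(II). Cr sits in group 6, so the d-electron count is 6 − 2 = 4. Fluoride is a weak-field ligand for a first-row metal, so the complex is high-spin. The t₂g³e_g¹ (high-spin) configuration has an unevenly filled e_g set; the Jahn–Teller theorem predicts a tetragonal distortion (typically axial elongation) to lift the degeneracy.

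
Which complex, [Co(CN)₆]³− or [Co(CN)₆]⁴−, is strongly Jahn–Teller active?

[Co(CN)₆]⁴−

[Co(CN)₆]³−: Summing ligand charges against the −3 overall charge gives an oxidation state of +3 for cobalt. Cobalt is a group-9 element; Co(III) is therefore d⁶. Co(III) has an exceptionally large octahedral splitting and is low-spin with essentially every ligand except fluoride. The d⁶ configuration leaves the e_g set evenly filled (or empty) — no strong Jahn–Teller driving force.
[Co(CN)₆]⁴−: Ligand charges: each cyanide is −1. With an overall charge of −4 the cobalt centre must be in the +2 oxidation state. Cobalt is a group-9 element; Co(II) is therefore d⁷. Cyanide is a strong-field ligand (high in the spectrochemical series) for a first-row metal, so the complex is low-spin. The t₂g⁶e_g¹ (low-spin) configuration has an unevenly filled e_g set; the Jahn–Teller theorem predicts a tetragonal distortion (typically axial elongation) to lift the degeneracy.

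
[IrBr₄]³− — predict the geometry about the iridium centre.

square planar

Each bromide is −1; balancing the −3 overall charge requires Ir(I).
Ir sits in group 9, so the d-electron count is 9 − 1 = 8.
Coordination number: 4.
A 5d d⁸ ion has a large crystal-field splitting; square planar leaves the high-energy d_{x²−y²} orbital empty and maximises CFSE.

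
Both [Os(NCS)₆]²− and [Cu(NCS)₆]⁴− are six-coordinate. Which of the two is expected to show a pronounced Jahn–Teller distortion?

[Cu(NCS)₆]⁴−

[Os(NCS)₆]²−: Ligand charges: each isothiocyanate is −1. With an overall charge of −2 the osmium centre must be in the +4 oxidation state. Os sits in group 8, so the d-electron count is 8 − 4 = 4. A 5d ion has a large Δₒ and is invariably low-spin. The d⁴ configuration leaves the e_g set evenly filled (or empty) — no strong Jahn–Teller driving force.
[Cu(NCS)₆]⁴−: Summing ligand charges against the −4 overall charge gives an oxidation state of +2 for copper. Cu sits in group 11, so the d-electron count is 11 − 2 = 9. The t₂g⁶e_g³ configuration has an unevenly filled e_g set; the Jahn–Teller theorem predicts a tetragonal distortion (typically axial elongation) to lift the degeneracy.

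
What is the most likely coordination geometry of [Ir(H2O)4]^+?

square planar

Water is neutral; balancing the +1 overall charge requires Ir(I).
Group 9 minus oxidation state 1 gives a d⁸ configuration.
With 4 monodentate ligands the coordination number is 4.
A 5d d⁸ ion has a large crystal-field splitting; square planar leaves the high-energy d_{x²−y²} orbital empty and maximises CFSE.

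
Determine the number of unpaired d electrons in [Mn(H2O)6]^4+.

3 unpaired electrons

Summing ligand charges against the +4 overall charge gives an oxidation state of +4 for manganese.
Group 7 minus oxidation state 4 gives a d³ configuration.
In an octahedral field the d³ configuration is t₂g³e_g⁰ (only one arrangement possible), giving 3 unpaired electrons.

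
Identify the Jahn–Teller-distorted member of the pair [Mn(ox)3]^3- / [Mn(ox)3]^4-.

[Mn(ox)3]^3-

[Mn(ox)3]^3-: Ligand charges: each oxalate is −2. With an overall charge of −3 the manganese centre must be in the +3 oxidation state. Mn sits in group 7, so the d-electron count is 7 − 3 = 4. Oxalate is a weak-field ligand for a first-row metal, so the complex is high-spin. The t₂g³e_g¹ (high-spin) configuration has an unevenly filled e_g set; the Jahn–Teller theorem predicts a tetragonal distortion (typically axial elongation) to lift the degeneracy.
[Mn(ox)3]^4-: Ligand charges: each oxalate is −2. With an overall charge of −4 the manganese centre must be in the +2 oxidation state. Manganese is a group-7 element; Mn(II) is therefore d⁵. Oxalate is a weak-field ligand for a first-row metal, so the complex is high-spin. The d⁵ configuration leaves the e_g set evenly filled (or empty) — no strong Jahn–Teller driving force.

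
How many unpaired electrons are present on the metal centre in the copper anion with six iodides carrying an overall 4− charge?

Ligand charges: each iodide is −1. With an overall charge of −4 the copper centre must be in the +2 oxidation state.
Copper is a group-11 element; Cu(II) is therefore d⁹.
In an octahedral field the d⁹ configuration is t₂g⁶e_g³ (only one arrangement possible), giving 1 unpaired electron.

1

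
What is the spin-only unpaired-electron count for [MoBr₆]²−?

2

Each bromide is −1; balancing the −2 overall charge requires Mo(IV).
Mo sits in group 6, so the d-electron count is 6 − 4 = 2.
In an octahedral field the d² configuration is t₂g²e_g⁰ (only one arrangement possible), giving 2 unpaired electrons.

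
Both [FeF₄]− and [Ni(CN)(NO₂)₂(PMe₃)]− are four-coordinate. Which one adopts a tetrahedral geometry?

For [FeF₄]−: Each fluoride is −1; balancing the −1 overall charge requires Fe(III). Iron is a group-8 element; Fe(III) is therefore d⁵. A high-spin d⁵ ion has zero CFSE in either geometry, so four ligands adopt the sterically favoured tetrahedral geometry. → tetrahedral.
For [Ni(CN)(NO₂)₂(PMe₃)]−: Summing ligand charges against the −1 overall charge gives an oxidation state of +2 for nickel. Group 10 minus oxidation state 2 gives a d⁸ configuration. Cyanide, nitro (N-bound nitrite), and trimethylphosphine are strong-field ligands (high in the spectrochemical series). A 3d d⁸ ion with strong-field ligands gains enough CFSE to favour square planar over tetrahedral. → square planar.

[FeF₄]−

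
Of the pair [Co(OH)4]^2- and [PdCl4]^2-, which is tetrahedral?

For [Co(OH)4]^2-: Each hydroxide is −1; balancing the −2 overall charge requires Co(II). Cobalt is a group-9 element; Co(II) is therefore d⁷. For a high-spin 3d d⁷ ion with weak-field ligands the small Δₜ gives little square-planar CFSE advantage, so four ligands adopt the sterically favoured tetrahedral geometry. → tetrahedral.
For [PdCl4]^2-: Ligand charges: each chloride is −1. With an overall charge of −2 the palladium centre must be in the +2 oxidation state. Pd sits in group 10, so the d-electron count is 10 − 2 = 8. A 4d d⁸ ion has a large crystal-field splitting; square planar leaves the high-energy d_{x²−y²} orbital empty and maximises CFSE. → square planar.

[Co(OH)4]^2-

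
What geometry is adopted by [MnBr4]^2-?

tetrahedral

Ligand charges: each bromide is −1. With an overall charge of −2 the manganese centre must be in the +2 oxidation state.
Manganese is a group-7 element; Mn(II) is therefore d⁵.
With 4 monodentate ligands the coordination number is 4.
Bromide is a weak-field ligand.
A high-spin d⁵ ion has zero CFSE in either geometry, so four ligands adopt the sterically favoured tetrahedral geometry.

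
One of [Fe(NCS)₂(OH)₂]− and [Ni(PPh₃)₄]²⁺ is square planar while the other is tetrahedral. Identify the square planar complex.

[Ni(PPh₃)₄]²⁺

For [Fe(NCS)₂(OH)₂]−: Summing ligand charges against the −1 overall charge gives an oxidation state of +3 for iron. Group 8 minus oxidation state 3 gives a d⁵ configuration. A high-spin d⁵ ion has zero CFSE in either geometry, so four ligands adopt the sterically favoured tetrahedral geometry. → tetrahedral.
For [Ni(PPh₃)₄]²⁺: Ligand charges: triphenylphosphine is neutral. With an overall charge of +2 the nickel centre must be in the +2 oxidation state. Ni sits in group 10, so the d-electron count is 10 − 2 = 8. Triphenylphosphine is a strong-field ligand (high in the spectrochemical series). A 3d d⁸ ion with strong-field ligands gains enough CFSE to favour square planar over tetrahedral. → square planar.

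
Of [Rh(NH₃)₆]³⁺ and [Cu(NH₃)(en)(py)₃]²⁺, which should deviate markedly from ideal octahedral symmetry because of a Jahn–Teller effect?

[Cu(NH₃)(en)(py)₃]²⁺

[Rh(NH₃)₆]³⁺: Ligand charges: ammonia is neutral. With an overall charge of +3 the rhodium centre must be in the +3 oxidation state. Group 9 minus oxidation state 3 gives a d⁶ configuration. A 4d ion has a large Δₒ and is invariably low-spin. The d⁶ configuration leaves the e_g set evenly filled (or empty) — no strong Jahn–Teller driving force.
[Cu(NH₃)(en)(py)₃]²⁺: Ligand charges: ammonia is neutral; ethylenediamine is neutral; pyridine is neutral. With an overall charge of +2 the copper centre must be in the +2 oxidation state. Cu sits in group 11, so the d-electron count is 11 − 2 = 9. The t₂g⁶e_g³ configuration has an unevenly filled e_g set; the Jahn–Teller theorem predicts a tetragonal distortion (typically axial elongation) to lift the degeneracy.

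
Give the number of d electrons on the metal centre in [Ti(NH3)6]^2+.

Ammonia is neutral; balancing the +2 overall charge requires Ti(II).
Group 4 minus oxidation state 2 gives a d² configuration.

d²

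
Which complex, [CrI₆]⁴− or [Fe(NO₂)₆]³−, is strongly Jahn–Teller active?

[CrI₆]⁴−

[CrI₆]⁴−: Each iodide is −1; balancing the −4 overall charge requires Cr(II). Group 6 minus oxidation state 2 gives a d⁴ configuration. Iodide is a weak-field ligand for a first-row metal, so the complex is high-spin. The t₂g³e_g¹ (high-spin) configuration has an unevenly filled e_g set; the Jahn–Teller theorem predicts a tetragonal distortion (typically axial elongation) to lift the degeneracy.
[Fe(NO₂)₆]³−: Ligand charges: each nitro (N-bound nitrite) is −1. With an overall charge of −3 the iron centre must be in the +3 oxidation state. Fe sits in group 8, so the d-electron count is 8 − 3 = 5. Nitro (N-bound nitrite) is a strong-field ligand (high in the spectrochemical series) for a first-row metal, so the complex is low-spin. The d⁵ configuration leaves the e_g set evenly filled (or empty) — no strong Jahn–Teller driving force.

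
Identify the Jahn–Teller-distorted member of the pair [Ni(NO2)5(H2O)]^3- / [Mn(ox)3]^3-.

[Mn(ox)3]^3-

[Ni(NO2)5(H2O)]^3-: Ligand charges: each nitro (N-bound nitrite) is −1; water is neutral. With an overall charge of −3 the nickel centre must be in the +2 oxidation state. Ni sits in group 10, so the d-electron count is 10 − 2 = 8. The d⁸ configuration leaves the e_g set evenly filled (or empty) — no strong Jahn–Teller driving force.
[Mn(ox)3]^3-: Summing ligand charges against the −3 overall charge gives an oxidation state of +3 for manganese. Mn sits in group 7, so the d-electron count is 7 − 3 = 4. Oxalate is a weak-field ligand for a first-row metal, so the complex is high-spin. The t₂g³e_g¹ (high-spin) configuration has an unevenly filled e_g set; the Jahn–Teller theorem predicts a tetragonal distortion (typically axial elongation) to lift the degeneracy.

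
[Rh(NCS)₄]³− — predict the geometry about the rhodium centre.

Ligand charges: each isothiocyanate is −1. With an overall charge of −3 the rhodium centre must be in the +1 oxidation state.
Rhodium is a group-9 element; Rh(I) is therefore d⁸.
Coordination number: 4.
A 4d d⁸ ion has a large crystal-field splitting; square planar leaves the high-energy d_{x²−y²} orbital empty and maximises CFSE.

square planar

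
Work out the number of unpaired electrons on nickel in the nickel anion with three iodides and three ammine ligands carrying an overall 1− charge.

2

Summing ligand charges against the −1 overall charge gives an oxidation state of +2 for nickel.
Group 10 minus oxidation state 2 gives a d⁸ configuration.
In an octahedral field the d⁸ configuration is t₂g⁶e_g² (only one arrangement possible), giving 2 unpaired electrons.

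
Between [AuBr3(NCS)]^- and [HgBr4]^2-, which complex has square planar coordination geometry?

For [AuBr3(NCS)]^-: Ligand charges: each bromide is −1; each isothiocyanate is −1. With an overall charge of −1 the gold centre must be in the +3 oxidation state. Au sits in group 11, so the d-electron count is 11 − 3 = 8. A 5d d⁸ ion has a large crystal-field splitting; square planar leaves the high-energy d_{x²−y²} orbital empty and maximises CFSE. → square planar.
For [HgBr4]^2-: Ligand charges: each bromide is −1. With an overall charge of −2 the mercury centre must be in the +2 oxidation state. Hg sits in group 12, so the d-electron count is 12 − 2 = 10. A d¹⁰ ion has no crystal-field stabilisation preference between square planar and tetrahedral, so four ligands adopt the sterically favoured tetrahedral geometry. → tetrahedral.

[AuBr3(NCS)]^-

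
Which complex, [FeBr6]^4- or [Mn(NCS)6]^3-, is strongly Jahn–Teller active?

[Mn(NCS)6]^3-

[FeBr6]^4-: Each bromide is −1; balancing the −4 overall charge requires Fe(II). Fe sits in group 8, so the d-electron count is 8 − 2 = 6. Bromide is a weak-field ligand for a first-row metal, so the complex is high-spin. The d⁶ configuration leaves the e_g set evenly filled (or empty) — no strong Jahn–Teller driving force.
[Mn(NCS)6]^3-: Ligand charges: each isothiocyanate is −1. With an overall charge of −3 the manganese centre must be in the +3 oxidation state. Manganese is a group-7 element; Mn(III) is therefore d⁴. Isothiocyanate is a weak-field ligand for a first-row metal, so the complex is high-spin. The t₂g³e_g¹ (high-spin) configuration has an unevenly filled e_g set; the Jahn–Teller theorem predicts a tetragonal distortion (typically axial elongation) to lift the degeneracy.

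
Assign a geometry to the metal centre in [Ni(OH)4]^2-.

Summing ligand charges against the −2 overall charge gives an oxidation state of +2 for nickel.
Ni sits in group 10, so the d-electron count is 10 − 2 = 8.
With 4 monodentate ligands the coordination number is 4.
Hydroxide is a weak-field ligand.
With weak-field ligands the CFSE gain from square planar is small, so a 3d d⁸ ion takes the sterically preferred tetrahedral geometry.

tetrahedral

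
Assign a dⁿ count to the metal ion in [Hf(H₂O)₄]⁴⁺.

Water is neutral; balancing the +4 overall charge requires Hf(IV).
Group 4 minus oxidation state 4 gives a d⁰ configuration.

d⁰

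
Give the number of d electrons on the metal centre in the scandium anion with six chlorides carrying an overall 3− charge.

Summing ligand charges against the −3 overall charge gives an oxidation state of +3 for scandium.
Sc sits in group 3, so the d-electron count is 3 − 3 = 0.

d⁰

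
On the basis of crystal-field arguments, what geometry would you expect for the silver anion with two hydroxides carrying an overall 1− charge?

Ligand charges: each hydroxide is −1. With an overall charge of −1 the silver centre must be in the +1 oxidation state.
Silver is a group-11 element; Ag(I) is therefore d¹⁰.
Coordination number: 2.
A d¹⁰ ion with only two ligands adopts a linear arrangement (sp hybridisation; no CFSE preference).

linear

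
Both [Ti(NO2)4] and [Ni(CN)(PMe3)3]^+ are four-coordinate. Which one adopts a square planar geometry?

For [Ti(NO2)4]: Each nitro (N-bound nitrite) is −1; balancing the 0 overall charge requires Ti(IV). Ti sits in group 4, so the d-electron count is 4 − 4 = 0. A d⁰ ion has no crystal-field stabilisation preference between square planar and tetrahedral, so four ligands adopt the sterically favoured tetrahedral geometry. → tetrahedral.
For [Ni(CN)(PMe3)3]^+: Summing ligand charges against the +1 overall charge gives an oxidation state of +2 for nickel. Nickel is a group-10 element; Ni(II) is therefore d⁸. Cyanide and trimethylphosphine are strong-field ligands (high in the spectrochemical series). A 3d d⁸ ion with strong-field ligands gains enough CFSE to favour square planar over tetrahedral. → square planar.

[Ni(CN)(PMe3)3]^+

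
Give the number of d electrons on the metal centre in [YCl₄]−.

Ligand charges: each chloride is −1. With an overall charge of −1 the yttrium centre must be in the +3 oxidation state.
Group 3 minus oxidation state 3 gives a d⁰ configuration.

d⁰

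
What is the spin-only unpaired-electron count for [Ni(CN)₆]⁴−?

2

Ligand charges: each cyanide is −1. With an overall charge of −4 the nickel centre must be in the +2 oxidation state.
Nickel is a group-10 element; Ni(II) is therefore d⁸.
In an octahedral field the d⁸ configuration is t₂g⁶e_g² (only one arrangement possible), giving 2 unpaired electrons.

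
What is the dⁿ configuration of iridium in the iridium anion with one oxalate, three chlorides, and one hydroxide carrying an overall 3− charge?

d⁶

Ligand charges: each oxalate is −2; each chloride is −1; each hydroxide is −1. With an overall charge of −3 the iridium centre must be in the +3 oxidation state.
Ir sits in group 9, so the d-electron count is 9 − 3 = 6.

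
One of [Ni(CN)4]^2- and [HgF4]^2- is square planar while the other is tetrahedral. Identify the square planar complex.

For [Ni(CN)4]^2-: Summing ligand charges against the −2 overall charge gives an oxidation state of +2 for nickel. Group 10 minus oxidation state 2 gives a d⁸ configuration. Cyanide is a strong-field ligand (high in the spectrochemical series). A 3d d⁸ ion with strong-field ligands gains enough CFSE to favour square planar over tetrahedral. → square planar.
For [HgF4]^2-: Summing ligand charges against the −2 overall charge gives an oxidation state of +2 for mercury. Mercury is a group-12 element; Hg(II) is therefore d¹⁰. A d¹⁰ ion has no crystal-field stabilisation preference between square planar and tetrahedral, so four ligands adopt the sterically favoured tetrahedral geometry. → tetrahedral.

[Ni(CN)4]^2-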